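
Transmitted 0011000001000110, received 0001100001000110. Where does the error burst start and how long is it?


XOR: 0010100000000000

Burst at position 2, length 3


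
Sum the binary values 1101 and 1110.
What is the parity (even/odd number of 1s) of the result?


1101 = 13
1110 = 14
Sum = 27 = 11011
1s count = 4

even parity (4 ones in 11011)


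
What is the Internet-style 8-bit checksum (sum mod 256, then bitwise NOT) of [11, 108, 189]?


Sum = 308 mod 256 = 52
Complement = 203

203


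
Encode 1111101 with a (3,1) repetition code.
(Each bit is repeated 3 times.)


Each bit -> 3 copies

111111111111111000111


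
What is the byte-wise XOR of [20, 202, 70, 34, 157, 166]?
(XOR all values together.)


XOR chain: 20 ^ 202 ^ 70 ^ 34 ^ 157 ^ 166 = 129

129


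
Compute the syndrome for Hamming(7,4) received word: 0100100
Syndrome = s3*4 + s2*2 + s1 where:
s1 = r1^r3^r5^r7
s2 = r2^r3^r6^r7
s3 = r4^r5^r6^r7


s1=1, s2=1, s3=1

Syndrome = 7 (error at position 7)


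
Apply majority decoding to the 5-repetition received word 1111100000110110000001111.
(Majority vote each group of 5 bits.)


Groups: 11111, 00000, 11011, 00000, 01111
Majority votes: 10101

10101


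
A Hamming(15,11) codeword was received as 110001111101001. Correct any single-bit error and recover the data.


Syndrome = 10: error at position 10

Data: 00111001001 (corrected bit 10)


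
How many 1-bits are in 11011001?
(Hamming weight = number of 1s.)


Counting 1s in 11011001

5


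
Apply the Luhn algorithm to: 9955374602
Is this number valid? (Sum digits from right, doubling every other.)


Luhn sum = 53
53 mod 10 = 3

Invalid (Luhn sum mod 10 = 3)


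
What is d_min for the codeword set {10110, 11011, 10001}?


Comparing all pairs, minimum distance: 2
Can detect 1 errors, correct 0 errors

2


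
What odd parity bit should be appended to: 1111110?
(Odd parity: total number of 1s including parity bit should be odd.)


Number of 1s in data: 6
Parity bit: 1

1


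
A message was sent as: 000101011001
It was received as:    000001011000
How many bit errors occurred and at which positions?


XOR: 000100000001

2 error(s) at position(s): 3, 11


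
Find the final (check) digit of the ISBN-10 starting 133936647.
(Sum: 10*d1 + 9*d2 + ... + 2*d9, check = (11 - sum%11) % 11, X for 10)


Weighted sum: 222
222 mod 11 = 2

Check digit: 9


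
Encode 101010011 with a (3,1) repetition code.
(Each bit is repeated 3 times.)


Each bit -> 3 copies

111000111000111000000111111


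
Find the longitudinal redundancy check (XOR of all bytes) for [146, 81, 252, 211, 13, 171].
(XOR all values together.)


XOR chain: 146 ^ 81 ^ 252 ^ 211 ^ 13 ^ 171 = 74

74


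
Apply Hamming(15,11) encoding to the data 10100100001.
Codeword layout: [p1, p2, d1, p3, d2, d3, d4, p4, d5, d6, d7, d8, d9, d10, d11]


Parity bits: p1=0, p2=0, p3=0, p4=0

001001000100001


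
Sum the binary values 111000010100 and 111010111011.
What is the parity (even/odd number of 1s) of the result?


111000010100 = 3604
111010111011 = 3771
Sum = 7375 = 1110011001111
1s count = 9

odd parity (9 ones in 1110011001111)


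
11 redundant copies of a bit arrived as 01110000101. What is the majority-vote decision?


Ones: 5 out of 11
Threshold: 6

0 (5/11 voted 1)


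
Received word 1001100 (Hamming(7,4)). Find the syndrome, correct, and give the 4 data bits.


Syndrome = 0: no error detected

Data: 0100 (no errors)


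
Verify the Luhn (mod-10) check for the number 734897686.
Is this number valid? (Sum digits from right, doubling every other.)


Luhn sum = 57
57 mod 10 = 7

Invalid (Luhn sum mod 10 = 7)


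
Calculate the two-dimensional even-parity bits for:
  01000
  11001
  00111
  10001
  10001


Row parities: 11100
Column parities: 10110

Row P: 11100, Col P: 10110, Corner: 1


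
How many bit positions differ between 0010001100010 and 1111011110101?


XOR: 1101010010111
Count of 1s: 8

8


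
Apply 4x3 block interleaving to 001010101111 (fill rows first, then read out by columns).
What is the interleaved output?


Matrix:
  001
  010
  101
  111
Read columns: 001101011011

001101011011


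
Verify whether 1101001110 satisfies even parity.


Number of 1s: 6

Yes, parity is correct (6 ones)


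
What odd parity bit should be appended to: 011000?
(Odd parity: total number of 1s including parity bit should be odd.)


Number of 1s in data: 2
Parity bit: 1

1


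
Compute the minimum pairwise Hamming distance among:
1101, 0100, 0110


Comparing all pairs, minimum distance: 1
Can detect 0 errors, correct 0 errors

1


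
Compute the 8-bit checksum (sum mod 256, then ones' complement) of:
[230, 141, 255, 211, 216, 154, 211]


Sum = 1418 mod 256 = 138
Complement = 117

117


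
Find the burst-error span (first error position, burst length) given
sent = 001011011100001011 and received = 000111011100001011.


XOR: 001100000000000000

Burst at position 2, length 2


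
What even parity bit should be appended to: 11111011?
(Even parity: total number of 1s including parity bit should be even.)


Number of 1s in data: 7
Parity bit: 1

1


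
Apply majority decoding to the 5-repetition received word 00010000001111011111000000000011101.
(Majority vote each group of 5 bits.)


Groups: 00010, 00000, 11110, 11111, 00000, 00000, 11101
Majority votes: 0011001

0011001


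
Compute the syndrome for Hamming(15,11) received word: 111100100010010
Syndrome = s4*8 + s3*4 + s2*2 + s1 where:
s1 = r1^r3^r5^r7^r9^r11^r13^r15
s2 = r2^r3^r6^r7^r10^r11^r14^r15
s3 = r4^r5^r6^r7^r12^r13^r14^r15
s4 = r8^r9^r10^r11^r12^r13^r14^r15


s1=0, s2=1, s3=1, s4=0

Syndrome = 6 (error at position 6)


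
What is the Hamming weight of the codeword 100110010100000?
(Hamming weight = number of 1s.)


Counting 1s in 100110010100000

5


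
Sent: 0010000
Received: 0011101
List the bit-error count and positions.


XOR: 0001101

3 error(s) at position(s): 3, 4, 6


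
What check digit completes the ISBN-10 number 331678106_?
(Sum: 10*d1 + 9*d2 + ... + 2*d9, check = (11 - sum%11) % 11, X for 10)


Weighted sum: 205
205 mod 11 = 7

Check digit: 4


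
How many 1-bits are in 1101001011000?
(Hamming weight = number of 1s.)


Counting 1s in 1101001011000

6


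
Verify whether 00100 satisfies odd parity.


Number of 1s: 1

Yes, parity is correct (1 ones)


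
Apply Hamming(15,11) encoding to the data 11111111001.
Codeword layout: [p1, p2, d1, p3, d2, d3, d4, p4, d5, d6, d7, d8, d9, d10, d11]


Parity bits: p1=0, p2=0, p3=1, p4=1

001111111111001


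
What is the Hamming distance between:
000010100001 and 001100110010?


XOR: 001110010011
Count of 1s: 6

6


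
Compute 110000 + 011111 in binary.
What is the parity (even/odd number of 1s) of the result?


110000 = 48
011111 = 31
Sum = 79 = 1001111
1s count = 5

odd parity (5 ones in 1001111)


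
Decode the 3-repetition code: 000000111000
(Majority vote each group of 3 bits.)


Groups: 000, 000, 111, 000
Majority votes: 0010

0010


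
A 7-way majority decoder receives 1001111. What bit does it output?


Ones: 5 out of 7
Threshold: 4

1 (5/7 voted 1)


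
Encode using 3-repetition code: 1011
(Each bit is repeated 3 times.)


Each bit -> 3 copies

111000111111


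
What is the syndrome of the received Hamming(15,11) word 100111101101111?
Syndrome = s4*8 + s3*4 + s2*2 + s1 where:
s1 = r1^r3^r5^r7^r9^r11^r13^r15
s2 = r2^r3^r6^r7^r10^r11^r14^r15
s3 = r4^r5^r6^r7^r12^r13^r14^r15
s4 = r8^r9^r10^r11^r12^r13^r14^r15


s1=0, s2=1, s3=0, s4=0

Syndrome = 2 (error at position 2)


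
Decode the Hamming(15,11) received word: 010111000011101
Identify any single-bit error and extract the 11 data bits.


Syndrome = 0: no error detected

Data: 01100011101 (no errors)


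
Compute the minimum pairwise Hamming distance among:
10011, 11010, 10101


Comparing all pairs, minimum distance: 2
Can detect 1 errors, correct 0 errors

2


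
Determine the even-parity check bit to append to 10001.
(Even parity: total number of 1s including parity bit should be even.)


Number of 1s in data: 2
Parity bit: 0

0


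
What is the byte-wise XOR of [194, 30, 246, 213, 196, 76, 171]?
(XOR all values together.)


XOR chain: 194 ^ 30 ^ 246 ^ 213 ^ 196 ^ 76 ^ 171 = 220

220


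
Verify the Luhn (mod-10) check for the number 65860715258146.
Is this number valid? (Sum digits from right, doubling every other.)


Luhn sum = 66
66 mod 10 = 6

Invalid (Luhn sum mod 10 = 6)


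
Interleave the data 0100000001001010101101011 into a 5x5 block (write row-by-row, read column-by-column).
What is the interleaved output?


Matrix:
  01000
  00001
  00101
  01011
  01011
Read columns: 0000010011001000001101111

0000010011001000001101111


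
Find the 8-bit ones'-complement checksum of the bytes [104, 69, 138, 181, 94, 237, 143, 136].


Sum = 1102 mod 256 = 78
Complement = 177

177


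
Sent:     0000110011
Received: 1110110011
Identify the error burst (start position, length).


XOR: 1110000000

Burst at position 0, length 3


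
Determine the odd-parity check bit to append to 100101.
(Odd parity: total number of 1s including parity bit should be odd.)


Number of 1s in data: 3
Parity bit: 0

0


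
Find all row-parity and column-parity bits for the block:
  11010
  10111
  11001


Row parities: 101
Column parities: 10100

Row P: 101, Col P: 10100, Corner: 0


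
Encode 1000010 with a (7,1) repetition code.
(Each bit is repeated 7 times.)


Each bit -> 7 copies

1111111000000000000000000000000000011111110000000


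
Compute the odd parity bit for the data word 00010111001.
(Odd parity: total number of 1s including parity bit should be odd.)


Number of 1s in data: 5
Parity bit: 0

0


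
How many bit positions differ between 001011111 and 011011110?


XOR: 010000001
Count of 1s: 2

2


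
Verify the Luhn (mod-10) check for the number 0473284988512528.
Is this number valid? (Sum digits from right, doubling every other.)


Luhn sum = 79
79 mod 10 = 9

Invalid (Luhn sum mod 10 = 9)


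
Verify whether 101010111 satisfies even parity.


Number of 1s: 6

Yes, parity is correct (6 ones)


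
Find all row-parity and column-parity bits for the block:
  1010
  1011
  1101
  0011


Row parities: 0110
Column parities: 1111

Row P: 0110, Col P: 1111, Corner: 0


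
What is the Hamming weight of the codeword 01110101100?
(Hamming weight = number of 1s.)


Counting 1s in 01110101100

6


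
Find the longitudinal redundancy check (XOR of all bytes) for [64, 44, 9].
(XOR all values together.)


XOR chain: 64 ^ 44 ^ 9 = 101

101


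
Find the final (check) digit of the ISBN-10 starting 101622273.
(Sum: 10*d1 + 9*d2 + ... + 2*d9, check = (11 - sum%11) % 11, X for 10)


Weighted sum: 117
117 mod 11 = 7

Check digit: 4


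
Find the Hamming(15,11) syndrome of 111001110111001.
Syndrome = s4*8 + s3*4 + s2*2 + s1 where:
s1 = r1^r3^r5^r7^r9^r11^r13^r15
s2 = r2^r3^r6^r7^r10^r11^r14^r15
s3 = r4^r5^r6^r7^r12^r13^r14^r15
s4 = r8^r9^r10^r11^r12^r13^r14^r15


s1=1, s2=1, s3=0, s4=1

Syndrome = 11 (error at position 11)


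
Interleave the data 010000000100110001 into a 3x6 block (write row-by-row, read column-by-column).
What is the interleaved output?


Matrix:
  010000
  000100
  110001
Read columns: 001101000010000001

001101000010000001


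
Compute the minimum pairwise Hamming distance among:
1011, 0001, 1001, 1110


Comparing all pairs, minimum distance: 1
Can detect 0 errors, correct 0 errors

1


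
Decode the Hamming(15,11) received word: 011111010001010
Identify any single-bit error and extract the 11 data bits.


Syndrome = 12: error at position 12

Data: 11100000010 (corrected bit 12)


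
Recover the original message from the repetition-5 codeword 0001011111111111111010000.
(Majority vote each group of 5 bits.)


Groups: 00010, 11111, 11111, 11110, 10000
Majority votes: 01110

01110


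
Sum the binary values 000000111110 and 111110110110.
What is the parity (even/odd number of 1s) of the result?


000000111110 = 62
111110110110 = 4022
Sum = 4084 = 111111110100
1s count = 9

odd parity (9 ones in 111111110100)


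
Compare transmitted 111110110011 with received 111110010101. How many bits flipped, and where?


XOR: 000000100110

3 error(s) at position(s): 6, 9, 10


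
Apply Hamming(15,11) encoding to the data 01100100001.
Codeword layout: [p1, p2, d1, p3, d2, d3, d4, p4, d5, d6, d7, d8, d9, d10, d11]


Parity bits: p1=0, p2=1, p3=1, p4=0

010111000100001


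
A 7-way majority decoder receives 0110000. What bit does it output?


Ones: 2 out of 7
Threshold: 4

0 (2/7 voted 1)


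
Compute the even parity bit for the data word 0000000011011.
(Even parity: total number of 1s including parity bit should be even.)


Number of 1s in data: 4
Parity bit: 0

0


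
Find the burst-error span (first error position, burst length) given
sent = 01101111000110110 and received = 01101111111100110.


XOR: 00000000111010000

Burst at position 8, length 5


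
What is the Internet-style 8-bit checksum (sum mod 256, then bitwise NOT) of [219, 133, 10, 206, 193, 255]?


Sum = 1016 mod 256 = 248
Complement = 7

7


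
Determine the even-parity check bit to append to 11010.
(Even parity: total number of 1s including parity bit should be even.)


Number of 1s in data: 3
Parity bit: 1

1


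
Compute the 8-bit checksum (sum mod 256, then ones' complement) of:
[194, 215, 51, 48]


Sum = 508 mod 256 = 252
Complement = 3

3


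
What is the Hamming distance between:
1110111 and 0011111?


XOR: 1101000
Count of 1s: 3

3


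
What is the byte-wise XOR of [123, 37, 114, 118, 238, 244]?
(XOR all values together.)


XOR chain: 123 ^ 37 ^ 114 ^ 118 ^ 238 ^ 244 = 64

64


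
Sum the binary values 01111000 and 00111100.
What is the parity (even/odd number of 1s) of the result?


01111000 = 120
00111100 = 60
Sum = 180 = 10110100
1s count = 4

even parity (4 ones in 10110100)


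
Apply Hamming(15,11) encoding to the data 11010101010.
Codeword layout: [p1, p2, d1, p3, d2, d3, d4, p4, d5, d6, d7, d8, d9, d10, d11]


Parity bits: p1=1, p2=0, p3=0, p4=1

101010110101010


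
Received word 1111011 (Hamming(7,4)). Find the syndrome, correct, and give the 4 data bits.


Syndrome = 5: error at position 5

Data: 1111 (corrected bit 5)


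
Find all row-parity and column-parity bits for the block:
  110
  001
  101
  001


Row parities: 0101
Column parities: 011

Row P: 0101, Col P: 011, Corner: 0


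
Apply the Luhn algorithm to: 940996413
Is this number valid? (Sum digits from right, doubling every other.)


Luhn sum = 47
47 mod 10 = 7

Invalid (Luhn sum mod 10 = 7)


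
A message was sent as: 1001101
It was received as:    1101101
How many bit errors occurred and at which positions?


XOR: 0100000

1 error(s) at position(s): 1


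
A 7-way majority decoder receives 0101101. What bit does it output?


Ones: 4 out of 7
Threshold: 4

1 (4/7 voted 1)


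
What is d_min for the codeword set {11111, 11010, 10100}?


Comparing all pairs, minimum distance: 2
Can detect 1 errors, correct 0 errors

2


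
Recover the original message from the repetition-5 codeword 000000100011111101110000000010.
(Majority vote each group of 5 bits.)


Groups: 00000, 01000, 11111, 10111, 00000, 00010
Majority votes: 001100

001100


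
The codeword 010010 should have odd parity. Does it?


Number of 1s: 2

No, parity error (2 ones)


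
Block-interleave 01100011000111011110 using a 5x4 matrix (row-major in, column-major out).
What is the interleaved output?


Matrix:
  0110
  0011
  0001
  1101
  1110
Read columns: 00011100111100101110

00011100111100101110


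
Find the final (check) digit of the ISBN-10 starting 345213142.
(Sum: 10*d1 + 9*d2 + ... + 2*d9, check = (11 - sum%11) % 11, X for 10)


Weighted sum: 161
161 mod 11 = 7

Check digit: 4


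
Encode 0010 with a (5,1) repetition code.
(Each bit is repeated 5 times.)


Each bit -> 5 copies

00000000001111100000


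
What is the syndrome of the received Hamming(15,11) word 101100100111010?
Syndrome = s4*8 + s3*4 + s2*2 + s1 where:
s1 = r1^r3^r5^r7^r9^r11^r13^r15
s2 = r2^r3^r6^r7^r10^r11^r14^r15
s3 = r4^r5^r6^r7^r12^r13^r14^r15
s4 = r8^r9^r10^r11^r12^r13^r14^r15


s1=0, s2=1, s3=0, s4=0

Syndrome = 2 (error at position 2)


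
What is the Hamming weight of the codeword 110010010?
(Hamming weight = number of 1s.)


Counting 1s in 110010010

4


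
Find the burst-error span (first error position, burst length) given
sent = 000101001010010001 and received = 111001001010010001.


XOR: 111100000000000000

Burst at position 0, length 4


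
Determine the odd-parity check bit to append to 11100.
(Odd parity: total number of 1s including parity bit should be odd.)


Number of 1s in data: 3
Parity bit: 0

0


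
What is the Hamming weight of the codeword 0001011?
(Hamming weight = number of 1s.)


Counting 1s in 0001011

3


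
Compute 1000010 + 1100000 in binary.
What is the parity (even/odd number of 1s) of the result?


1000010 = 66
1100000 = 96
Sum = 162 = 10100010
1s count = 3

odd parity (3 ones in 10100010)


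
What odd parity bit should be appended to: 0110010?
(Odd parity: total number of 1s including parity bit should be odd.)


Number of 1s in data: 3
Parity bit: 0

0


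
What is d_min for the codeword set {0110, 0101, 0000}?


Comparing all pairs, minimum distance: 2
Can detect 1 errors, correct 0 errors

2


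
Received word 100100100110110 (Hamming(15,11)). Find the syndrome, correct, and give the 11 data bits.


Syndrome = 0: no error detected

Data: 00010110110 (no errors)


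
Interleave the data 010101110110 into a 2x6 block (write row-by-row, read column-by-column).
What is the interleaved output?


Matrix:
  010101
  110110
Read columns: 011100110110

011100110110


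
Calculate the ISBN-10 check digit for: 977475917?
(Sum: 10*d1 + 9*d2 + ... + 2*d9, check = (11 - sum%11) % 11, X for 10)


Weighted sum: 357
357 mod 11 = 5

Check digit: 6


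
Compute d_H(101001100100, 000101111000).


XOR: 101100011100
Count of 1s: 6

6


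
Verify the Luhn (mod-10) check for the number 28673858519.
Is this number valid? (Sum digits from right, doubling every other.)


Luhn sum = 58
58 mod 10 = 8

Invalid (Luhn sum mod 10 = 8)


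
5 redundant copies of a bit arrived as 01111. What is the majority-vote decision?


Ones: 4 out of 5
Threshold: 3

1 (4/5 voted 1)


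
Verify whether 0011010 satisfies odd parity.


Number of 1s: 3

Yes, parity is correct (3 ones)


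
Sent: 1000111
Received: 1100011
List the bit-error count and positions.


XOR: 0100100

2 error(s) at position(s): 1, 4


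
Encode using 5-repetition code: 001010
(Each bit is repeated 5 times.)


Each bit -> 5 copies

000000000011111000001111100000


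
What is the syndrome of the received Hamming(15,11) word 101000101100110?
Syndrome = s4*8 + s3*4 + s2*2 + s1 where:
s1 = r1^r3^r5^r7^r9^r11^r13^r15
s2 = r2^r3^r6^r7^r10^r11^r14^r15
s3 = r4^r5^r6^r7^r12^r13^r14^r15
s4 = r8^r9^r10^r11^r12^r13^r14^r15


s1=1, s2=0, s3=1, s4=0

Syndrome = 5 (error at position 5)


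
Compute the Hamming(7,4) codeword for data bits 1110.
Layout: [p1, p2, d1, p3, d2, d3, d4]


Parity bits: p1=0, p2=0, p3=0

0010110


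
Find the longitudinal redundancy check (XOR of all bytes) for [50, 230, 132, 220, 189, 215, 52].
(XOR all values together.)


XOR chain: 50 ^ 230 ^ 132 ^ 220 ^ 189 ^ 215 ^ 52 = 210

210


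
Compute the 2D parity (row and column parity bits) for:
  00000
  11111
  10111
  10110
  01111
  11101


Row parities: 010100
Column parities: 01100

Row P: 010100, Col P: 01100, Corner: 0


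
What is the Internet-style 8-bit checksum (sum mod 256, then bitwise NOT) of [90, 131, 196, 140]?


Sum = 557 mod 256 = 45
Complement = 210

210


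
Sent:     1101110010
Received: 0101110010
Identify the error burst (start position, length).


XOR: 1000000000

Burst at position 0, length 1


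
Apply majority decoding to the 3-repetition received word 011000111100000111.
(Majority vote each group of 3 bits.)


Groups: 011, 000, 111, 100, 000, 111
Majority votes: 101001

101001


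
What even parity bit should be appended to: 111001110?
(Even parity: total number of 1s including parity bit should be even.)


Number of 1s in data: 6
Parity bit: 0

0


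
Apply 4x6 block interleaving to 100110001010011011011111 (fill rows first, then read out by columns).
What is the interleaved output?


Matrix:
  100110
  001010
  011011
  011111
Read columns: 100000110111100111110011

100000110111100111110011


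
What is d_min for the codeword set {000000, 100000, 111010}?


Comparing all pairs, minimum distance: 1
Can detect 0 errors, correct 0 errors

1


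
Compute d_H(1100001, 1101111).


XOR: 0001110
Count of 1s: 3

3


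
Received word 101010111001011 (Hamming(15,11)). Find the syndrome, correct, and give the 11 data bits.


Syndrome = 12: error at position 12

Data: 11011000011 (corrected bit 12)


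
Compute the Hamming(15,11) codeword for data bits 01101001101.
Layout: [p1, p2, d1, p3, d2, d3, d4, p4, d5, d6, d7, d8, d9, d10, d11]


Parity bits: p1=0, p2=0, p3=1, p4=0

000111001001101


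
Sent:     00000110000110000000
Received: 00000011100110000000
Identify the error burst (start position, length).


XOR: 00000101100000000000

Burst at position 5, length 4


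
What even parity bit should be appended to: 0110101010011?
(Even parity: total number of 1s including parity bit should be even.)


Number of 1s in data: 7
Parity bit: 1

1


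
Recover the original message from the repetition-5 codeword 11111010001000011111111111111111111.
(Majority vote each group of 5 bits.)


Groups: 11111, 01000, 10000, 11111, 11111, 11111, 11111
Majority votes: 1001111

1001111


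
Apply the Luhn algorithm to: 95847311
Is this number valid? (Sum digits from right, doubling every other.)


Luhn sum = 36
36 mod 10 = 6

Invalid (Luhn sum mod 10 = 6)


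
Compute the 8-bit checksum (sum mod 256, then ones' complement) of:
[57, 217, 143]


Sum = 417 mod 256 = 161
Complement = 94

94


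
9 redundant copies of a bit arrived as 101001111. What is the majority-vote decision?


Ones: 6 out of 9
Threshold: 5

1 (6/9 voted 1)


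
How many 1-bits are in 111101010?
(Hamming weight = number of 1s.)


Counting 1s in 111101010

6


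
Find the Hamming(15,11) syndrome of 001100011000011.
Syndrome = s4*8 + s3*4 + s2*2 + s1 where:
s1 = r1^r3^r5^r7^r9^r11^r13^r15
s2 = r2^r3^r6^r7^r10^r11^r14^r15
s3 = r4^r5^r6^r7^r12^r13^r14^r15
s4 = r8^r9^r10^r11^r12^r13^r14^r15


s1=1, s2=1, s3=1, s4=0

Syndrome = 7 (error at position 7)


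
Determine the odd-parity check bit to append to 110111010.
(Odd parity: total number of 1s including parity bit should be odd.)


Number of 1s in data: 6
Parity bit: 1

1


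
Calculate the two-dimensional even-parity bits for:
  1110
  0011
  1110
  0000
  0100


Row parities: 10101
Column parities: 0111

Row P: 10101, Col P: 0111, Corner: 1


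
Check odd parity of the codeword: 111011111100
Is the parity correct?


Number of 1s: 9

Yes, parity is correct (9 ones)


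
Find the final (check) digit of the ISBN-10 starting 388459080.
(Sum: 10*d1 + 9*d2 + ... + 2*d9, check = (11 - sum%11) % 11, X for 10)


Weighted sum: 293
293 mod 11 = 7

Check digit: 4


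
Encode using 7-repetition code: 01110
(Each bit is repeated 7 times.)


Each bit -> 7 copies

00000001111111111111111111110000000


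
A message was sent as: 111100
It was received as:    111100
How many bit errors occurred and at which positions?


XOR: 000000

0 errors (received matches sent)


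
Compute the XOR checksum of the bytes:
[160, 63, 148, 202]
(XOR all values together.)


XOR chain: 160 ^ 63 ^ 148 ^ 202 = 193

193


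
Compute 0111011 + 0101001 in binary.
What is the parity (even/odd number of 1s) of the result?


0111011 = 59
0101001 = 41
Sum = 100 = 1100100
1s count = 3

odd parity (3 ones in 1100100)


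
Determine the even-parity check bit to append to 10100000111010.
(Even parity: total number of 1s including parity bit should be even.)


Number of 1s in data: 6
Parity bit: 0

0


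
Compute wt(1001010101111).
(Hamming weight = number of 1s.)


Counting 1s in 1001010101111

8


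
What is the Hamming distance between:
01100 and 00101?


XOR: 01001
Count of 1s: 2

2


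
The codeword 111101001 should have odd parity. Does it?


Number of 1s: 6

No, parity error (6 ones)


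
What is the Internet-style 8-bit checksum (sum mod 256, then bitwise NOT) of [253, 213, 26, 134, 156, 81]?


Sum = 863 mod 256 = 95
Complement = 160

160


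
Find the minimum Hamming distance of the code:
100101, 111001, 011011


Comparing all pairs, minimum distance: 2
Can detect 1 errors, correct 0 errors

2


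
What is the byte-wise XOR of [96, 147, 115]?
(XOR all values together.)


XOR chain: 96 ^ 147 ^ 115 = 128

128


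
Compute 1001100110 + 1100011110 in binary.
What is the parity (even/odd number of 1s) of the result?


1001100110 = 614
1100011110 = 798
Sum = 1412 = 10110000100
1s count = 4

even parity (4 ones in 10110000100)


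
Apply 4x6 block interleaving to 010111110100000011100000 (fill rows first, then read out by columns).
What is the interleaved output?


Matrix:
  010111
  110100
  000011
  100000
Read columns: 010111000000110010101010

010111000000110010101010


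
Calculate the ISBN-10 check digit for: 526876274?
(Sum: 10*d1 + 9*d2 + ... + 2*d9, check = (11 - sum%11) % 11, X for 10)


Weighted sum: 281
281 mod 11 = 6

Check digit: 5


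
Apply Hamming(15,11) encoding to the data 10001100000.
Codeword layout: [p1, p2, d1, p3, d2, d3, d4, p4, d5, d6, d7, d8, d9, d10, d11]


Parity bits: p1=0, p2=0, p3=0, p4=0

001000001100000


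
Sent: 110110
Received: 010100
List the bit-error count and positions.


XOR: 100010

2 error(s) at position(s): 0, 4


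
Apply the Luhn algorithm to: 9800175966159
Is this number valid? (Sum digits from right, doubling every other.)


Luhn sum = 56
56 mod 10 = 6

Invalid (Luhn sum mod 10 = 6)


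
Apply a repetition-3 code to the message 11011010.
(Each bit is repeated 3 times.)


Each bit -> 3 copies

111111000111111000111000


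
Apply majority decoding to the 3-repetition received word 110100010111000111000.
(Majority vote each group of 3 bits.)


Groups: 110, 100, 010, 111, 000, 111, 000
Majority votes: 1001010

1001010


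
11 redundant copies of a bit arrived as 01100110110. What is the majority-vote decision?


Ones: 6 out of 11
Threshold: 6

1 (6/11 voted 1)


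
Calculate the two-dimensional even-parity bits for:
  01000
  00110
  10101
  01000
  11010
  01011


Row parities: 101111
Column parities: 00010

Row P: 101111, Col P: 00010, Corner: 1


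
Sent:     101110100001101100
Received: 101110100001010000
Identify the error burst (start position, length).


XOR: 000000000000111100

Burst at position 12, length 4


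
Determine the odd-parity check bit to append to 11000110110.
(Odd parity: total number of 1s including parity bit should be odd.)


Number of 1s in data: 6
Parity bit: 1

1


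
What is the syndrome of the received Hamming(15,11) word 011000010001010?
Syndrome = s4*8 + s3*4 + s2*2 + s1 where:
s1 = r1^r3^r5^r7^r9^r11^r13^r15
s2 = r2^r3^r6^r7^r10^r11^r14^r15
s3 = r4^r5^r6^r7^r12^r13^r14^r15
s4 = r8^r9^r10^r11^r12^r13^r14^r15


s1=1, s2=1, s3=0, s4=1

Syndrome = 11 (error at position 11)


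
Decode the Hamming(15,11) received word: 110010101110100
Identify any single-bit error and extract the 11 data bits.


Syndrome = 4: error at position 4

Data: 01011110100 (corrected bit 4)


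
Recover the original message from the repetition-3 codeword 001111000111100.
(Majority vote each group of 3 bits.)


Groups: 001, 111, 000, 111, 100
Majority votes: 01010

01010


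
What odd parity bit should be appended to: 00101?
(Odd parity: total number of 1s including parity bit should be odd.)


Number of 1s in data: 2
Parity bit: 1

1


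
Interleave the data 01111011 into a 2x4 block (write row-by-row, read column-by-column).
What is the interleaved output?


Matrix:
  0111
  1011
Read columns: 01101111

01101111


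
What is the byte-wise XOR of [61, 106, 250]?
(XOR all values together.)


XOR chain: 61 ^ 106 ^ 250 = 173

173


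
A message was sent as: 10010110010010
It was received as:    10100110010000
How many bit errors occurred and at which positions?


XOR: 00110000000010

3 error(s) at position(s): 2, 3, 12


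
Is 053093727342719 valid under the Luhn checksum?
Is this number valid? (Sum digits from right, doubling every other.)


Luhn sum = 69
69 mod 10 = 9

Invalid (Luhn sum mod 10 = 9)


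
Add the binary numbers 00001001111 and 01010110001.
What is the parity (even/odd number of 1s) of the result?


00001001111 = 79
01010110001 = 689
Sum = 768 = 1100000000
1s count = 2

even parity (2 ones in 1100000000)


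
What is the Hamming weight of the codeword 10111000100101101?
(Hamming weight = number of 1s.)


Counting 1s in 10111000100101101

9


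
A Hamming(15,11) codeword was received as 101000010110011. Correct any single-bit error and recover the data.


Syndrome = 10: error at position 10

Data: 10000010011 (corrected bit 10)


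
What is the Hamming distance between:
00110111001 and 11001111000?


XOR: 11111000001
Count of 1s: 6

6


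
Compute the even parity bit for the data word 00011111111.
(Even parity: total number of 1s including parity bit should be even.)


Number of 1s in data: 8
Parity bit: 0

0


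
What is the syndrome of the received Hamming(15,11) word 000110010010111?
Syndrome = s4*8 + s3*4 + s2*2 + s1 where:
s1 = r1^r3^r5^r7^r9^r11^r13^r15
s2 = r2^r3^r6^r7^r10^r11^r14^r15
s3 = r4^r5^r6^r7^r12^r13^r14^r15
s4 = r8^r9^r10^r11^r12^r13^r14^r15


s1=0, s2=1, s3=1, s4=1

Syndrome = 14 (error at position 14)


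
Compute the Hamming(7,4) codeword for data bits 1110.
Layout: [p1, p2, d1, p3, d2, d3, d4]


Parity bits: p1=0, p2=0, p3=0

0010110


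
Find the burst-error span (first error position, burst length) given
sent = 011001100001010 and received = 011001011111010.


XOR: 000000111110000

Burst at position 6, length 5


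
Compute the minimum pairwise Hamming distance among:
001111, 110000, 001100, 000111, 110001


Comparing all pairs, minimum distance: 1
Can detect 0 errors, correct 0 errors

1


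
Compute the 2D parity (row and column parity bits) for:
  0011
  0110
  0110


Row parities: 000
Column parities: 0011

Row P: 000, Col P: 0011, Corner: 0


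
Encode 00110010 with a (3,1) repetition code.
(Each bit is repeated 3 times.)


Each bit -> 3 copies

000000111111000000111000


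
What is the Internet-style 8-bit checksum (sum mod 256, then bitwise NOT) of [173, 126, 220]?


Sum = 519 mod 256 = 7
Complement = 248

248


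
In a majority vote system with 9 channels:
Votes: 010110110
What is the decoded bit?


Ones: 5 out of 9
Threshold: 5

1 (5/9 voted 1)


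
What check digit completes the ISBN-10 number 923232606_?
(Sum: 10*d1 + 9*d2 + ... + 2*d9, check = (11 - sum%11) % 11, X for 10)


Weighted sum: 210
210 mod 11 = 1

Check digit: X


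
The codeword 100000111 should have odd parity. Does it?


Number of 1s: 4

No, parity error (4 ones)


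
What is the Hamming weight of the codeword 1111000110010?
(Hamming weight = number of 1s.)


Counting 1s in 1111000110010

7


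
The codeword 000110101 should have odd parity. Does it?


Number of 1s: 4

No, parity error (4 ones)


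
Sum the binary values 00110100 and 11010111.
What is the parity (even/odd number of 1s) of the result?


00110100 = 52
11010111 = 215
Sum = 267 = 100001011
1s count = 4

even parity (4 ones in 100001011)


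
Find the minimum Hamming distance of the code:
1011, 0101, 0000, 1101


Comparing all pairs, minimum distance: 1
Can detect 0 errors, correct 0 errors

1


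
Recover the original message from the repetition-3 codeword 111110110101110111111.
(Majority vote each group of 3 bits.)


Groups: 111, 110, 110, 101, 110, 111, 111
Majority votes: 1111111

1111111


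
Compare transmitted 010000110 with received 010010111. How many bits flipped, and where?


XOR: 000010001

2 error(s) at position(s): 4, 8


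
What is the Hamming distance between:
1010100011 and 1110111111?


XOR: 0100011100
Count of 1s: 4

4


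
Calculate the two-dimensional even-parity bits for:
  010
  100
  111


Row parities: 111
Column parities: 001

Row P: 111, Col P: 001, Corner: 1


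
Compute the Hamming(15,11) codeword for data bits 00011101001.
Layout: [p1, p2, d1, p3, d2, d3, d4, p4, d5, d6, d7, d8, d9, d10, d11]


Parity bits: p1=1, p2=1, p3=1, p4=0

110100101101001


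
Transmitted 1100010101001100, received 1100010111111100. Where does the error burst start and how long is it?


XOR: 0000000010110000

Burst at position 8, length 4


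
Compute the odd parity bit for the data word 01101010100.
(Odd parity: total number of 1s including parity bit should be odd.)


Number of 1s in data: 5
Parity bit: 0

0


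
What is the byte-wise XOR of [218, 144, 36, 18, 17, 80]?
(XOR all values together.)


XOR chain: 218 ^ 144 ^ 36 ^ 18 ^ 17 ^ 80 = 61

61


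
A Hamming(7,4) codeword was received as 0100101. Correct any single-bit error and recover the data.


Syndrome = 0: no error detected

Data: 0101 (no errors)


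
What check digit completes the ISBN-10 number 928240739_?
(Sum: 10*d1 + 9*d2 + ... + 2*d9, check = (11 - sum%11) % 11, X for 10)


Weighted sum: 265
265 mod 11 = 1

Check digit: X


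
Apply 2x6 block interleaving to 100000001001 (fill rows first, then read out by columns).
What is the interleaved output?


Matrix:
  100000
  001001
Read columns: 100001000001

100001000001


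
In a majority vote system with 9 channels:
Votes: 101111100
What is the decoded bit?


Ones: 6 out of 9
Threshold: 5

1 (6/9 voted 1)


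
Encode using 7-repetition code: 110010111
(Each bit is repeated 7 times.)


Each bit -> 7 copies

111111111111110000000000000011111110000000111111111111111111111


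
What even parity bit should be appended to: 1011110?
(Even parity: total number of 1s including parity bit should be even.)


Number of 1s in data: 5
Parity bit: 1

1


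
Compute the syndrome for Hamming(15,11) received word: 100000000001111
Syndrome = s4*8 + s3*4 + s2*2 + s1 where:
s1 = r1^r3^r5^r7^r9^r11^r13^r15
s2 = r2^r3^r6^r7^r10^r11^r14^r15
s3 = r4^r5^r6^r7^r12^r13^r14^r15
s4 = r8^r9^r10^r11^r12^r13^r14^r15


s1=1, s2=0, s3=0, s4=0

Syndrome = 1 (error at position 1)


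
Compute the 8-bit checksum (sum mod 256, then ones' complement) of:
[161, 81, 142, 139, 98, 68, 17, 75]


Sum = 781 mod 256 = 13
Complement = 242

242


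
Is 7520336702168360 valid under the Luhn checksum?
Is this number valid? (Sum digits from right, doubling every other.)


Luhn sum = 56
56 mod 10 = 6

Invalid (Luhn sum mod 10 = 6)


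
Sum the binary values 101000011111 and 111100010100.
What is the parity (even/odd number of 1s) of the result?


101000011111 = 2591
111100010100 = 3860
Sum = 6451 = 1100100110011
1s count = 7

odd parity (7 ones in 1100100110011)


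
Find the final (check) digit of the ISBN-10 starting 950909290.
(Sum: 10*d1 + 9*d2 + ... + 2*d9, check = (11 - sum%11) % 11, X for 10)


Weighted sum: 278
278 mod 11 = 3

Check digit: 8


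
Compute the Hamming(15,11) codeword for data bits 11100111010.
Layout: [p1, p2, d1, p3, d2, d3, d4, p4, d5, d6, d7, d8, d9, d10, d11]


Parity bits: p1=1, p2=1, p3=0, p4=0

111011000111010


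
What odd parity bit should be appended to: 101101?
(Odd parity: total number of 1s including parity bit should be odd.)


Number of 1s in data: 4
Parity bit: 1

1


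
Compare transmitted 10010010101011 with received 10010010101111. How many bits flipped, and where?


XOR: 00000000000100

1 error(s) at position(s): 11


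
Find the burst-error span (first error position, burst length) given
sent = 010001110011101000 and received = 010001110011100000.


XOR: 000000000000001000

Burst at position 14, length 1


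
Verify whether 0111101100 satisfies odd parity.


Number of 1s: 6

No, parity error (6 ones)


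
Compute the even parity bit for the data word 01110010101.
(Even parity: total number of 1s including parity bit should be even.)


Number of 1s in data: 6
Parity bit: 0

0


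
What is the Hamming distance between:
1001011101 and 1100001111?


XOR: 0101010010
Count of 1s: 4

4


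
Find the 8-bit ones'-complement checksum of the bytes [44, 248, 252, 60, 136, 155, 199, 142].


Sum = 1236 mod 256 = 212
Complement = 43

43


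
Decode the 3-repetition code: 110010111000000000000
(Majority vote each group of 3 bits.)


Groups: 110, 010, 111, 000, 000, 000, 000
Majority votes: 1010000

1010000


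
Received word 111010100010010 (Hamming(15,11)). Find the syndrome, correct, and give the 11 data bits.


Syndrome = 7: error at position 7

Data: 11000010010 (corrected bit 7)


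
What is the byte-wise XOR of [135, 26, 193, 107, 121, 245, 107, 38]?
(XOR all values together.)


XOR chain: 135 ^ 26 ^ 193 ^ 107 ^ 121 ^ 245 ^ 107 ^ 38 = 246

246


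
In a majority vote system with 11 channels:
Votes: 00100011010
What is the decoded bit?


Ones: 4 out of 11
Threshold: 6

0 (4/11 voted 1)


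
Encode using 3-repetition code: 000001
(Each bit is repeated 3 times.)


Each bit -> 3 copies

000000000000000111


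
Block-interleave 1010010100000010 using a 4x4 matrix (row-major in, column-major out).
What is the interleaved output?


Matrix:
  1010
  0101
  0000
  0010
Read columns: 1000010010010100

1000010010010100


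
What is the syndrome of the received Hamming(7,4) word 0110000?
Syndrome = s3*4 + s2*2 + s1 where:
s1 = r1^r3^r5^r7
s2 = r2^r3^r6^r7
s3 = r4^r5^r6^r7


s1=1, s2=0, s3=0

Syndrome = 1 (error at position 1)


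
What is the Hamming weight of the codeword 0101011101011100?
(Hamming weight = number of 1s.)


Counting 1s in 0101011101011100

9


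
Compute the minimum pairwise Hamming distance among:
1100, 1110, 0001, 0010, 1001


Comparing all pairs, minimum distance: 1
Can detect 0 errors, correct 0 errors

1


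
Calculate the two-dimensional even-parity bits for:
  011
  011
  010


Row parities: 001
Column parities: 010

Row P: 001, Col P: 010, Corner: 1


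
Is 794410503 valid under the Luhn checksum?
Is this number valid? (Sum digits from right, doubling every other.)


Luhn sum = 37
37 mod 10 = 7

Invalid (Luhn sum mod 10 = 7)


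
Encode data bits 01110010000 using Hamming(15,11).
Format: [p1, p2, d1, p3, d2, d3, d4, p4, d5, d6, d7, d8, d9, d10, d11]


Parity bits: p1=1, p2=1, p3=1, p4=1

110111110010000


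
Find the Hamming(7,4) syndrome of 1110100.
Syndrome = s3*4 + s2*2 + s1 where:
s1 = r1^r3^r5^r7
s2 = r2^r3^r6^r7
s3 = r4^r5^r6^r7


s1=1, s2=0, s3=1

Syndrome = 5 (error at position 5)


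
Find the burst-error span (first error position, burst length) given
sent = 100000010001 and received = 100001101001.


XOR: 000001111000

Burst at position 5, length 4
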